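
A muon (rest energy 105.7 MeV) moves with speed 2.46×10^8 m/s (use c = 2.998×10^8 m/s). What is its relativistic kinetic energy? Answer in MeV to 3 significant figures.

β = v/c = 2.46×10^8 / 2.998×10^8 = 0.82055
γ = 1/√(1 − 0.82055²) = 1.7495
K = (γ − 1)m₀c² = (1.7495 − 1) × 105.7 MeV = 0.74954 × 105.7 MeV = 79.2 MeV

K ≈ 79.2 MeV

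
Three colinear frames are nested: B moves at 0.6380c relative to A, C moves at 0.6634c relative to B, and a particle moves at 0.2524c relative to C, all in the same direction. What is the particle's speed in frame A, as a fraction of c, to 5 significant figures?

Compose boost 2: (0.6634 + 0.6380)/(1 + 0.6634×0.6380) = 1.3014/1.423249 = 0.9143866
Compose boost 3: (0.2524 + 0.9143866)/(1 + 0.2524×0.9143866) = 1.166787/1.230791 = 0.94800

u ≈ 0.94800c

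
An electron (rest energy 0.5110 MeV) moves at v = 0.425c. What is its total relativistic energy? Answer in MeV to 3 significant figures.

γ = 1/√(1 − 0.425²) = 1.1047
E = γm₀c² = 1.1047 × 0.5110 MeV = 0.565 MeV

E ≈ 0.565 MeV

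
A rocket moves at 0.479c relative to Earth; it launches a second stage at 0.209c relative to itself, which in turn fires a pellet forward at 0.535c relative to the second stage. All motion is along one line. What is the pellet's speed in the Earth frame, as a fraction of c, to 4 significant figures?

u ≈ 0.8695c

Compose boost 2: (0.209 + 0.479)/(1 + 0.209×0.479) = 0.6880/1.10011 = 0.625391
Compose boost 3: (0.535 + 0.625391)/(1 + 0.535×0.625391) = 1.16039/1.33458 = 0.8695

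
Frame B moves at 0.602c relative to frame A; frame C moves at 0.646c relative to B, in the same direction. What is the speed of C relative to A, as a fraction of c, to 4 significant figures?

Compose boost 2: (0.646 + 0.602)/(1 + 0.646×0.602) = 1.248/1.38889 = 0.8986

u ≈ 0.8986c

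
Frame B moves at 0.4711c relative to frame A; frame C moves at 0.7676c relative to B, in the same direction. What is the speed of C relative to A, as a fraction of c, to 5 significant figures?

u ≈ 0.90973c

Compose boost 2: (0.7676 + 0.4711)/(1 + 0.7676×0.4711) = 1.2387/1.361616 = 0.90973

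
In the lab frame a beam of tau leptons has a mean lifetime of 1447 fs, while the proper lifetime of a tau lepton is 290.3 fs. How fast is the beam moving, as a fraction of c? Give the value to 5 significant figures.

γ = Δt/τ₀ = 1447/290.3 = 4.984499
β = √(1 − 1/γ²) = √(1 − 1/4.984499²) = 0.97967

β ≈ 0.97967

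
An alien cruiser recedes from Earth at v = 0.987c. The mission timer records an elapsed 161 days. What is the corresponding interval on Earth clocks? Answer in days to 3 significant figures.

Δt ≈ 1000 days

γ = 1/√(1 − 0.987²) = 6.2220
Time dilation: Δt = γτ₀ = 6.2220 × 161 days = 1000 days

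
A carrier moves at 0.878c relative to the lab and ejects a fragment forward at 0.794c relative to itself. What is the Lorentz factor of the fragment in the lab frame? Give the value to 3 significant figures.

u_lab = (0.794 + 0.878)/(1 + 0.794×0.878) = 1.672/1.69713 = 0.985191
γ = 1/√(1 − 0.985191²) = 5.83

γ ≈ 5.83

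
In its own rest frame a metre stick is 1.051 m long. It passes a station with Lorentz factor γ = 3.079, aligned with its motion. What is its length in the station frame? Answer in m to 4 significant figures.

L ≈ 0.3413 m

γ = 3.079 (given)
Length contraction: L = L₀/γ = 1.051/3.079 = 0.3413 m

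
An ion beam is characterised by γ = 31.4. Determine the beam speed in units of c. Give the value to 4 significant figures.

β ≈ 0.9995

β = √(1 − 1/γ²) = √(1 − 1/31.4²) = √(0.998986) = 0.9995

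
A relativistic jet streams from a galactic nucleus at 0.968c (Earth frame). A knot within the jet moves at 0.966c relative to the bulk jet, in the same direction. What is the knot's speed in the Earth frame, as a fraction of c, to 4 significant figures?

Relativistic velocity addition: u = (u' + v)/(1 + u'v/c²)
= (0.966 + 0.968)/(1 + 0.966×0.968) = 1.934/1.93509 = 0.9994

u ≈ 0.9994c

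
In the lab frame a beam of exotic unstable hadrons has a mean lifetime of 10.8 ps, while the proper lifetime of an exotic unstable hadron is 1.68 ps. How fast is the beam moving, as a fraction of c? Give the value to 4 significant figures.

γ = Δt/τ₀ = 10.8/1.68 = 6.42857
β = √(1 − 1/γ²) = √(1 − 1/6.42857²) = 0.9878

β ≈ 0.9878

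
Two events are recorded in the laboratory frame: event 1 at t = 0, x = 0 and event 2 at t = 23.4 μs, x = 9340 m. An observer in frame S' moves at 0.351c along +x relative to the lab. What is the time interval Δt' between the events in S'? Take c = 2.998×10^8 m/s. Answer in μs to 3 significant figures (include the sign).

Δt' ≈ 13.3 μs

γ = 1/√(1 − 0.351²) = 1.0679
Δt' = γ(Δt − vΔx/c²) = 1.0679 × (23.4 μs − 0.351×9340 m / (2.998×10^8 m/s))
= 1.0679 × (12.465 μs) = 13.3 μs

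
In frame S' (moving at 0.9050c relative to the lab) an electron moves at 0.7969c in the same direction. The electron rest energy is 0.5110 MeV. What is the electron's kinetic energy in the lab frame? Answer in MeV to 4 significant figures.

u_lab = (0.7969 + 0.9050)/(1 + 0.7969×0.9050) = 0.9887901
γ = 1/√(1 − 0.9887901²) = 6.69736
K = (γ − 1)m₀c² = (6.69736 − 1) × 0.5110 = 5.69736 × 0.5110 = 2.911 MeV

K ≈ 2.911 MeV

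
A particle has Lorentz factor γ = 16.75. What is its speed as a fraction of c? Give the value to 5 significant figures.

β ≈ 0.99822

β = √(1 − 1/γ²) = √(1 − 1/16.75²) = √(0.9964357) = 0.99822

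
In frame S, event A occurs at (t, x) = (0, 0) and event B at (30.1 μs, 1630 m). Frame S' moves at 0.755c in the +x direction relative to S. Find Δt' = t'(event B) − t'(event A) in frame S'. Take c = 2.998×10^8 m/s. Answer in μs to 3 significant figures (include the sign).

γ = 1/√(1 − 0.755²) = 1.5250
Δt' = γ(Δt − vΔx/c²) = 1.5250 × (30.1 μs − 0.755×1630 m / (2.998×10^8 m/s))
= 1.5250 × (25.995 μs) = 39.6 μs

Δt' ≈ 39.6 μs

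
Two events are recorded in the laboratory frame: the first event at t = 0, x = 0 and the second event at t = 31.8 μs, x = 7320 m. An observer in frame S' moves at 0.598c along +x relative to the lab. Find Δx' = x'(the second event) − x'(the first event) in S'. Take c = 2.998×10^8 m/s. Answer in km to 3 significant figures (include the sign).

Δx' ≈ 2.02 km

γ = 1/√(1 − 0.598²) = 1.2477
Δx' = γ(Δx − vΔt) = 1.2477 × (7320 m − 0.598×(2.998×10^8 m/s)×31.8×10^-6 s)
= 1.2477 × (1618.9 m) = 2.02 km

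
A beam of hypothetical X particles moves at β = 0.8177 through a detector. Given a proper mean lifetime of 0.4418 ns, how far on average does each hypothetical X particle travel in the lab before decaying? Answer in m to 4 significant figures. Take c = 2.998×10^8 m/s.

d ≈ 0.1881 m

γ = 1/√(1 − 0.8177²) = 1.73718
Dilated lifetime: Δt = γτ₀ = 1.73718 × 0.4418 ns = 0.767487 ns
d = vΔt = 0.8177c × 0.767487 ns = 2.45146×10^8 m/s × 7.67487×10^-10 s = 0.1881 m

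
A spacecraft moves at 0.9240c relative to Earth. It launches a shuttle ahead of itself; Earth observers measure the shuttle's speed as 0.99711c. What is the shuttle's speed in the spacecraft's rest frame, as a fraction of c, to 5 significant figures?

u' ≈ 0.92932c

Inverse velocity addition: u' = (u − v)/(1 − uv/c²)
= (0.99711 − 0.9240)/(1 − 0.99711×0.9240) = 0.073110/0.07867036 = 0.92932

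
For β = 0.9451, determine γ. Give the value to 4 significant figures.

γ = 1/√(1 − β²) = 1/√(1 − 0.9451²) = 1/√(0.106786) = 3.060

γ ≈ 3.060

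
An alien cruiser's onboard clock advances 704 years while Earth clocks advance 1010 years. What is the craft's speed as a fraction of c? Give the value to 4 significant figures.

γ = Δt/τ₀ = 1010/704 = 1.43466
β = √(1 − 1/γ²) = √(1 − 1/1.43466²) = 0.7170

β ≈ 0.7170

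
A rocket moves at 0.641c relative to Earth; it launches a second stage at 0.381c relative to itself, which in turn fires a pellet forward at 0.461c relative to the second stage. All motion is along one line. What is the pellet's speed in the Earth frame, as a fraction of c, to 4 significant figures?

u ≈ 0.9302c

Compose boost 2: (0.381 + 0.641)/(1 + 0.381×0.641) = 1.022/1.24422 = 0.821397
Compose boost 3: (0.461 + 0.821397)/(1 + 0.461×0.821397) = 1.28240/1.37866 = 0.9302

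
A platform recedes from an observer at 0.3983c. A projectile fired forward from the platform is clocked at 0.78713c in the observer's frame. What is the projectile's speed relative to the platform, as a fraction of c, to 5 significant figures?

u' ≈ 0.56641c

Inverse velocity addition: u' = (u − v)/(1 − uv/c²)
= (0.78713 − 0.3983)/(1 − 0.78713×0.3983) = 0.38883/0.6864861 = 0.56641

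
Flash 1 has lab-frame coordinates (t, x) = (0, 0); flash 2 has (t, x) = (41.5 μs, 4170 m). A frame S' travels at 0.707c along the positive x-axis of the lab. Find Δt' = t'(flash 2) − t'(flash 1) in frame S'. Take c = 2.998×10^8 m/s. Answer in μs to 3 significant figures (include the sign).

Δt' ≈ 44.8 μs

γ = 1/√(1 − 0.707²) = 1.4140
Δt' = γ(Δt − vΔx/c²) = 1.4140 × (41.5 μs − 0.707×4170 m / (2.998×10^8 m/s))
= 1.4140 × (31.666 μs) = 44.8 μs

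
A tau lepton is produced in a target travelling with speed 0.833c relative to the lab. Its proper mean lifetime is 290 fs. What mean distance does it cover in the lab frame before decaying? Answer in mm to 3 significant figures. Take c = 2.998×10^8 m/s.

d ≈ 0.131 mm

γ = 1/√(1 − 0.833²) = 1.8074
Dilated lifetime: Δt = γτ₀ = 1.8074 × 290 fs = 524.15 fs
d = vΔt = 0.833c × 524.15 fs = 2.4973×10^8 m/s × 5.2415×10^-13 s = 0.131 mm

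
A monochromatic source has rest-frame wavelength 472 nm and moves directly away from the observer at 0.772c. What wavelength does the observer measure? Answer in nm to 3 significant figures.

Relativistic Doppler: λ_obs = λ_src √((1+β)/(1−β))
= 472 × √(1.7720/0.22800) = 472 × 2.7878 = 1320 nm

λ_obs ≈ 1320 nm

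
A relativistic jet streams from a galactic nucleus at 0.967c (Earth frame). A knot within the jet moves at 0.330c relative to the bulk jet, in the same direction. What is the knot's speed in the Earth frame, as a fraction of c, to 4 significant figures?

Relativistic velocity addition: u = (u' + v)/(1 + u'v/c²)
= (0.330 + 0.967)/(1 + 0.330×0.967) = 1.297/1.31911 = 0.9832

u ≈ 0.9832c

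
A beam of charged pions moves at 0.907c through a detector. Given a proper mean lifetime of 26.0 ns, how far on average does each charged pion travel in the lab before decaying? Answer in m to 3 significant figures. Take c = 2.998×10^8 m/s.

d ≈ 16.8 m

γ = 1/√(1 − 0.907²) = 2.3746
Dilated lifetime: Δt = γτ₀ = 2.3746 × 26.0 ns = 61.739 ns
d = vΔt = 0.907c × 61.739 ns = 2.7192×10^8 m/s × 6.1739×10^-8 s = 16.8 m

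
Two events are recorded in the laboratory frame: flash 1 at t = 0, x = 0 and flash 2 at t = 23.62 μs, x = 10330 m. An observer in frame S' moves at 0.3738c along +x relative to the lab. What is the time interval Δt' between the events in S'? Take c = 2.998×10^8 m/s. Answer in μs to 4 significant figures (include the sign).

γ = 1/√(1 − 0.3738²) = 1.07816
Δt' = γ(Δt − vΔx/c²) = 1.07816 × (23.62 μs − 0.3738×10330 m / (2.998×10^8 m/s))
= 1.07816 × (10.7402 μs) = 11.58 μs

Δt' ≈ 11.58 μs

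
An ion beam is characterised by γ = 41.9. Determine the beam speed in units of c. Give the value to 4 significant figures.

β ≈ 0.9997

β = √(1 − 1/γ²) = √(1 − 1/41.9²) = √(0.999430) = 0.9997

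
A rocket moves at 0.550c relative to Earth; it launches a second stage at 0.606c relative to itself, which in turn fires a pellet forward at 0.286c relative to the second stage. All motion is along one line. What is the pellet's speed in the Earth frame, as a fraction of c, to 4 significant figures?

Compose boost 2: (0.606 + 0.550)/(1 + 0.606×0.550) = 1.156/1.33330 = 0.867022
Compose boost 3: (0.286 + 0.867022)/(1 + 0.286×0.867022) = 1.15302/1.24797 = 0.9239

u ≈ 0.9239c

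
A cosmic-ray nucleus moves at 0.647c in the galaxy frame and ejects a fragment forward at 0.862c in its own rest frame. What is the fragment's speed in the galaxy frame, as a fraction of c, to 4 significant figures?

u ≈ 0.9687c

Compose boost 2: (0.862 + 0.647)/(1 + 0.862×0.647) = 1.509/1.55771 = 0.9687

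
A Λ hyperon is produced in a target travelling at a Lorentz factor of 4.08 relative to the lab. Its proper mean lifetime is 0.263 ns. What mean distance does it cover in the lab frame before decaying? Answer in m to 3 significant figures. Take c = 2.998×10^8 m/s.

d ≈ 0.312 m

β = √(1 − 1/γ²) = √(1 − 1/4.08²) = 0.96950
Dilated lifetime: Δt = γτ₀ = 4.08 × 0.263 ns = 1.0730 ns
d = vΔt = 0.96950c × 1.0730 ns = 2.9066×10^8 m/s × 1.0730×10^-9 s = 0.312 m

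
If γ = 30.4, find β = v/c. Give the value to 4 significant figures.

β = √(1 − 1/γ²) = √(1 − 1/30.4²) = √(0.998918) = 0.9995

β ≈ 0.9995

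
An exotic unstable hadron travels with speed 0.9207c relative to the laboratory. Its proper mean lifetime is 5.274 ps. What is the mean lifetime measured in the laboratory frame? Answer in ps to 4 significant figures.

Δt ≈ 13.51 ps

γ = 1/√(1 − 0.9207²) = 2.56232
Time dilation: Δt = γτ₀ = 2.56232 × 5.274 ps = 13.51 ps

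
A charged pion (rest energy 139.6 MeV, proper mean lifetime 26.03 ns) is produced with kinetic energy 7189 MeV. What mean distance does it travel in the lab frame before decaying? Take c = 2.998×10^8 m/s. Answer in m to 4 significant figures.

d ≈ 409.6 m

γ = 1 + K/(m₀c²) = 1 + 7189/139.6 = 52.4971
β = √(1 − 1/γ²) = 0.999819
Dilated lifetime: γτ₀ = 52.4971 × 26.03 ns = 1366.50 ns
d = βc·γτ₀ = 0.999819 × (2.998×10^8 m/s) × 1.36650×10^-6 s = 409.6 m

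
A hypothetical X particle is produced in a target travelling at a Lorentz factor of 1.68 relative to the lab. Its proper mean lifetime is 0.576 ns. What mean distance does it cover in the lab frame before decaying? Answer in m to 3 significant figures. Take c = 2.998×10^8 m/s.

β = √(1 − 1/γ²) = √(1 − 1/1.68²) = 0.80355
Dilated lifetime: Δt = γτ₀ = 1.68 × 0.576 ns = 0.96768 ns
d = vΔt = 0.80355c × 0.96768 ns = 2.4090×10^8 m/s × 9.6768×10^-10 s = 0.233 m

d ≈ 0.233 m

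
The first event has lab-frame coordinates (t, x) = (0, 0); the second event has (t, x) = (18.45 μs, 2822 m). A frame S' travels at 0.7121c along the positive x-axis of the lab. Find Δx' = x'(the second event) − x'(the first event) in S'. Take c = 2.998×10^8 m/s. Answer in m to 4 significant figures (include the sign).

γ = 1/√(1 − 0.7121²) = 1.42434
Δx' = γ(Δx − vΔt) = 1.42434 × (2822 m − 0.7121×(2.998×10^8 m/s)×18.45×10^-6 s)
= 1.42434 × (-1116.85 m) = -1591 m

Δx' ≈ -1591 m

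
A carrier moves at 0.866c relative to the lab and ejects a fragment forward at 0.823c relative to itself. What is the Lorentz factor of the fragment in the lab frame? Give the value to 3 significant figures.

u_lab = (0.823 + 0.866)/(1 + 0.823×0.866) = 1.689/1.71272 = 0.986152
γ = 1/√(1 − 0.986152²) = 6.03

γ ≈ 6.03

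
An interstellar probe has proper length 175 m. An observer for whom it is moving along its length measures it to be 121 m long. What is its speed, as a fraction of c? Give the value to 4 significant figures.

γ = L₀/L = 175/121 = 1.44628
β = √(1 − 1/γ²) = 0.7224

β ≈ 0.7224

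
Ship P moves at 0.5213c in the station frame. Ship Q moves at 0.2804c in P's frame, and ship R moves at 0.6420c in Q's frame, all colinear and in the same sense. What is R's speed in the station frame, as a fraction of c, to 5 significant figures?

Compose boost 2: (0.2804 + 0.5213)/(1 + 0.2804×0.5213) = 0.80170/1.146173 = 0.6994584
Compose boost 3: (0.6420 + 0.6994584)/(1 + 0.6420×0.6994584) = 1.341458/1.449052 = 0.92575

u ≈ 0.92575c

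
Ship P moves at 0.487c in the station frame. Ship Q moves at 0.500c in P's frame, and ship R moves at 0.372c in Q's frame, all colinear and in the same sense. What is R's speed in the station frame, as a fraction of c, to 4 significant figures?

Compose boost 2: (0.500 + 0.487)/(1 + 0.500×0.487) = 0.9870/1.24350 = 0.793727
Compose boost 3: (0.372 + 0.793727)/(1 + 0.372×0.793727) = 1.16573/1.29527 = 0.9000

u ≈ 0.9000c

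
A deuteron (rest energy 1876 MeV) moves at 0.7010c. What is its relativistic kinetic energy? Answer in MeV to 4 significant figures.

γ = 1/√(1 − 0.7010²) = 1.40221
K = (γ − 1)m₀c² = (1.40221 − 1) × 1876 MeV = 0.402207 × 1876 MeV = 754.5 MeV

K ≈ 754.5 MeV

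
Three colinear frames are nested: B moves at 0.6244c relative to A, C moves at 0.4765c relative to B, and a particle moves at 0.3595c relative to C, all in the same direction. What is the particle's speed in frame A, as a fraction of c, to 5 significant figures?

Compose boost 2: (0.4765 + 0.6244)/(1 + 0.4765×0.6244) = 1.1009/1.297527 = 0.8484604
Compose boost 3: (0.3595 + 0.8484604)/(1 + 0.3595×0.8484604) = 1.207960/1.305022 = 0.92562

u ≈ 0.92562c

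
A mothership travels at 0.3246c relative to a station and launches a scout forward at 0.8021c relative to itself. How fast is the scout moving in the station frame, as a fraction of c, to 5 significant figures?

u ≈ 0.89395c

Compose boost 2: (0.8021 + 0.3246)/(1 + 0.8021×0.3246) = 1.1267/1.260362 = 0.89395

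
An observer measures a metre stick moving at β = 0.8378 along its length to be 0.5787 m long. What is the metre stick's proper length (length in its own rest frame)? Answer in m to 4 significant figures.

γ = 1/√(1 − 0.8378²) = 1.83158
L₀ = γL = 1.83158 × 0.5787 = 1.060 m

L₀ ≈ 1.060 m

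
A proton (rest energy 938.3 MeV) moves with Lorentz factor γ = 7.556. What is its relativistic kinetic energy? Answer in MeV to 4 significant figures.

K ≈ 6151 MeV

γ = 7.556 (given)
K = (γ − 1)m₀c² = (7.556 − 1) × 938.3 MeV = 6.55600 × 938.3 MeV = 6151 MeV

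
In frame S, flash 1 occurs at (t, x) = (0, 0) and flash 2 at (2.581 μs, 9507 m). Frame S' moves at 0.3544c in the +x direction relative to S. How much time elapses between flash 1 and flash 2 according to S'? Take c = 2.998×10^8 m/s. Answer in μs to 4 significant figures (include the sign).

Δt' ≈ -9.258 μs

γ = 1/√(1 − 0.3544²) = 1.06941
Δt' = γ(Δt − vΔx/c²) = 1.06941 × (2.581 μs − 0.3544×9507 m / (2.998×10^8 m/s))
= 1.06941 × (-8.65743 μs) = -9.258 μs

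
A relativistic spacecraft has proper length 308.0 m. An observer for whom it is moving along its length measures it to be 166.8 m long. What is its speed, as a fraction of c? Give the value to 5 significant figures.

γ = L₀/L = 308.0/166.8 = 1.846523
β = √(1 − 1/γ²) = 0.84066

β ≈ 0.84066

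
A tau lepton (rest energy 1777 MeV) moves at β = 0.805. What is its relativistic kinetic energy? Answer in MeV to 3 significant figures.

γ = 1/√(1 − 0.805²) = 1.6856
K = (γ − 1)m₀c² = (1.6856 − 1) × 1777 MeV = 0.68556 × 1777 MeV = 1220 MeV

K ≈ 1220 MeV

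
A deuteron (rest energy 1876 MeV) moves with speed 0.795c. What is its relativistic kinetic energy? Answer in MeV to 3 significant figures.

γ = 1/√(1 − 0.795²) = 1.6485
K = (γ − 1)m₀c² = (1.6485 − 1) × 1876 MeV = 0.64851 × 1876 MeV = 1220 MeV

K ≈ 1220 MeV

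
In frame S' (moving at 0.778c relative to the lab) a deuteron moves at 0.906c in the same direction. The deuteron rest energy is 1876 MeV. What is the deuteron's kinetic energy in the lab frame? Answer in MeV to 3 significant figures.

K ≈ 10200 MeV

u_lab = (0.906 + 0.778)/(1 + 0.906×0.778) = 0.987760
γ = 1/√(1 − 0.987760²) = 6.4110
K = (γ − 1)m₀c² = (6.4110 − 1) × 1876 = 5.4110 × 1876 = 10200 MeV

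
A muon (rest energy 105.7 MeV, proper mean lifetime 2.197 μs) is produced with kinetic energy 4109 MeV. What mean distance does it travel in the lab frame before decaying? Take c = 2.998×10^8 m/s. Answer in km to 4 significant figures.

d ≈ 26.26 km

γ = 1 + K/(m₀c²) = 1 + 4109/105.7 = 39.8742
β = √(1 − 1/γ²) = 0.999685
Dilated lifetime: γτ₀ = 39.8742 × 2.197 μs = 87.6036 μs
d = βc·γτ₀ = 0.999685 × (2.998×10^8 m/s) × 8.76036×10^-5 s = 26.26 km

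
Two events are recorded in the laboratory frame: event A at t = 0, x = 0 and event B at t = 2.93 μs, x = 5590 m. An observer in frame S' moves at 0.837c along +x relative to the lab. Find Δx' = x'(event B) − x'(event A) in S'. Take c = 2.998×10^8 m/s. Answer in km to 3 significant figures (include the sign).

Δx' ≈ 8.87 km

γ = 1/√(1 − 0.837²) = 1.8275
Δx' = γ(Δx − vΔt) = 1.8275 × (5590 m − 0.837×(2.998×10^8 m/s)×2.93×10^-6 s)
= 1.8275 × (4854.8 m) = 8.87 km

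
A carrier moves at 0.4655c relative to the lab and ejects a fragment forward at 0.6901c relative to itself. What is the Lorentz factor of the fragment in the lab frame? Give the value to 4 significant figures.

u_lab = (0.6901 + 0.4655)/(1 + 0.6901×0.4655) = 1.1556/1.321242 = 0.8746319
γ = 1/√(1 − 0.8746319²) = 2.063

γ ≈ 2.063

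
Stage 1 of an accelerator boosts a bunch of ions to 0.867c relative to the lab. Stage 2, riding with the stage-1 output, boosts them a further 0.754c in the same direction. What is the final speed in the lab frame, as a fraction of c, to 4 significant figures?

Compose boost 2: (0.754 + 0.867)/(1 + 0.754×0.867) = 1.621/1.65372 = 0.9802

u ≈ 0.9802c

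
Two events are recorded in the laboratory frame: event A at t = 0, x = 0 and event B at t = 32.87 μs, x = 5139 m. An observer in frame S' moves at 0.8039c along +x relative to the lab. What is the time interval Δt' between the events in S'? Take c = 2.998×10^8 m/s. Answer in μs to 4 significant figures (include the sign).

γ = 1/√(1 − 0.8039²) = 1.68134
Δt' = γ(Δt − vΔx/c²) = 1.68134 × (32.87 μs − 0.8039×5139 m / (2.998×10^8 m/s))
= 1.68134 × (19.0900 μs) = 32.10 μs

Δt' ≈ 32.10 μs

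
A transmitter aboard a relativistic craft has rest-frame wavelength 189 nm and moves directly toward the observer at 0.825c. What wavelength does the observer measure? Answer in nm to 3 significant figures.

λ_obs ≈ 58.5 nm

Relativistic Doppler: λ_obs = λ_src √((1−β)/(1+β))
= 189 × √(0.17500/1.8250) = 189 × 0.30966 = 58.5 nm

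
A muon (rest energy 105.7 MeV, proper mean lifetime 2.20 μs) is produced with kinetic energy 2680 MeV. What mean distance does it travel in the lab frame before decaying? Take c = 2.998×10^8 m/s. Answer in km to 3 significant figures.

d ≈ 17.4 km

γ = 1 + K/(m₀c²) = 1 + 2680/105.7 = 26.355
β = √(1 − 1/γ²) = 0.99928
Dilated lifetime: γτ₀ = 26.355 × 2.20 μs = 57.981 μs
d = βc·γτ₀ = 0.99928 × (2.998×10^8 m/s) × 5.7981×10^-5 s = 17.4 km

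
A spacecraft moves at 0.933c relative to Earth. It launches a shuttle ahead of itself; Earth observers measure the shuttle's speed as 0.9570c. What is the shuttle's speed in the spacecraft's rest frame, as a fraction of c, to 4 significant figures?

Inverse velocity addition: u' = (u − v)/(1 − uv/c²)
= (0.9570 − 0.933)/(1 − 0.9570×0.933) = 0.02400/0.107119 = 0.2240

u' ≈ 0.2240c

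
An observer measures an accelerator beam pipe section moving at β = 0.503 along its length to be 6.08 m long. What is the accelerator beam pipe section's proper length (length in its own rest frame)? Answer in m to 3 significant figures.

γ = 1/√(1 − 0.503²) = 1.1570
L₀ = γL = 1.1570 × 6.08 = 7.03 m

L₀ ≈ 7.03 m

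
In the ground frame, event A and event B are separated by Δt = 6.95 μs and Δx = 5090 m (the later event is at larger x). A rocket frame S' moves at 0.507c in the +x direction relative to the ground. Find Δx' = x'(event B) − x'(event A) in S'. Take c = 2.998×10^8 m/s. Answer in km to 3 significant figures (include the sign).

Δx' ≈ 4.68 km

γ = 1/√(1 − 0.507²) = 1.1602
Δx' = γ(Δx − vΔt) = 1.1602 × (5090 m − 0.507×(2.998×10^8 m/s)×6.95×10^-6 s)
= 1.1602 × (4033.6 m) = 4.68 km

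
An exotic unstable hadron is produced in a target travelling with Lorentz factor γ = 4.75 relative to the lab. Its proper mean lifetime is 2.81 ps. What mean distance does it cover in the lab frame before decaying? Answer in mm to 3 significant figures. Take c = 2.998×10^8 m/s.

d ≈ 3.91 mm

β = √(1 − 1/γ²) = √(1 − 1/4.75²) = 0.97759
Dilated lifetime: Δt = γτ₀ = 4.75 × 2.81 ps = 13.348 ps
d = vΔt = 0.97759c × 13.348 ps = 2.9308×10^8 m/s × 1.3348×10^-11 s = 3.91 mm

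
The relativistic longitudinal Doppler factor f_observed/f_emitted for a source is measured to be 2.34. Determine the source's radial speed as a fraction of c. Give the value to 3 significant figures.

f_obs/f_src = √((1+β)/(1−β)) = 2.34  ⇒  (1+β)/(1−β) = 5.4756
β = |1 − D²|/(1 + D²) = |1 − 5.4756|/(1 + 5.4756) = 0.691

β ≈ 0.691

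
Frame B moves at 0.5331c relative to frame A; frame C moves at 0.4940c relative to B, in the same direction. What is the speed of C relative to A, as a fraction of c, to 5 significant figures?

u ≈ 0.81300c

Compose boost 2: (0.4940 + 0.5331)/(1 + 0.4940×0.5331) = 1.0271/1.263351 = 0.81300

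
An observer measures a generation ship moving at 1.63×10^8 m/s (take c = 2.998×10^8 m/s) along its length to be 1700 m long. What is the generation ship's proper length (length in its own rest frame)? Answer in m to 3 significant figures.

L₀ ≈ 2030 m

β = v/c = 1.63×10^8 / 2.998×10^8 = 0.54370
γ = 1/√(1 − 0.54370²) = 1.1915
L₀ = γL = 1.1915 × 1700 = 2030 m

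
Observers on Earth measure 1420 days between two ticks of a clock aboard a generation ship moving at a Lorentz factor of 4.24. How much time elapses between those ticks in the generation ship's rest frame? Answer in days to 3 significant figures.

γ = 4.24 (given)
Proper time: τ₀ = Δt/γ = 1420/4.24 = 335 days

τ₀ ≈ 335 days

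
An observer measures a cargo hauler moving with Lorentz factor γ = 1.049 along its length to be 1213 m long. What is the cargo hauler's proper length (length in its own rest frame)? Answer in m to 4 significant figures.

L₀ ≈ 1272 m

γ = 1.049 (given)
L₀ = γL = 1.049 × 1213 = 1272 m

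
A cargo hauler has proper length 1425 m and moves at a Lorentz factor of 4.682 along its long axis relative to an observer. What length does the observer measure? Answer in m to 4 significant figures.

L ≈ 304.4 m

γ = 4.682 (given)
Length contraction: L = L₀/γ = 1425/4.682 = 304.4 m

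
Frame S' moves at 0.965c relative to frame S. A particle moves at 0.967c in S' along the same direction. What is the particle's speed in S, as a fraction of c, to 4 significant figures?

u ≈ 0.9994c

Relativistic velocity addition: u = (u' + v)/(1 + u'v/c²)
= (0.967 + 0.965)/(1 + 0.967×0.965) = 1.932/1.93315 = 0.9994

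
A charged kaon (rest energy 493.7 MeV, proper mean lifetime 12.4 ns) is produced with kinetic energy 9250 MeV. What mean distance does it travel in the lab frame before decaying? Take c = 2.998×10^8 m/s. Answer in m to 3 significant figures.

d ≈ 73.3 m

γ = 1 + K/(m₀c²) = 1 + 9250/493.7 = 19.736
β = √(1 − 1/γ²) = 0.99872
Dilated lifetime: γτ₀ = 19.736 × 12.4 ns = 244.73 ns
d = βc·γτ₀ = 0.99872 × (2.998×10^8 m/s) × 2.4473×10^-7 s = 73.3 m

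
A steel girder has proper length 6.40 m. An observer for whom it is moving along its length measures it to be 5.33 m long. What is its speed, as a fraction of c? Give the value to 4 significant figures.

γ = L₀/L = 6.40/5.33 = 1.20075
β = √(1 − 1/γ²) = 0.5536

β ≈ 0.5536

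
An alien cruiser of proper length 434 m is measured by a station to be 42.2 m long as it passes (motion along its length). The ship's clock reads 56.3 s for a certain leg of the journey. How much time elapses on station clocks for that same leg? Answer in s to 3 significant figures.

Length contraction ⇒ γ = L₀/L = 434/42.2 = 10.284
Time dilation: Δt = γτ₀ = 10.284 × 56.3 s = 579 s

Δt ≈ 579 s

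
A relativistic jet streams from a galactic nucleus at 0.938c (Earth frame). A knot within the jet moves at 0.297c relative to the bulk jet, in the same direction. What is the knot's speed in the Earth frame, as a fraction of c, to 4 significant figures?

u ≈ 0.9659c

Relativistic velocity addition: u = (u' + v)/(1 + u'v/c²)
= (0.297 + 0.938)/(1 + 0.297×0.938) = 1.235/1.27859 = 0.9659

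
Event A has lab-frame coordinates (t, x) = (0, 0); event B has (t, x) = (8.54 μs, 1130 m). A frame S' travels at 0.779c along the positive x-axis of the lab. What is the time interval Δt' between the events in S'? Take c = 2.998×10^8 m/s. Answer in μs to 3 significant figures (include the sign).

Δt' ≈ 8.94 μs

γ = 1/√(1 − 0.779²) = 1.5948
Δt' = γ(Δt − vΔx/c²) = 1.5948 × (8.54 μs − 0.779×1130 m / (2.998×10^8 m/s))
= 1.5948 × (5.6038 μs) = 8.94 μs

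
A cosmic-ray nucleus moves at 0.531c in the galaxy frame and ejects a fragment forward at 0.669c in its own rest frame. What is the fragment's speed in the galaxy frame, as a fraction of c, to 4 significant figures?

u ≈ 0.8855c

Compose boost 2: (0.669 + 0.531)/(1 + 0.669×0.531) = 1.200/1.35524 = 0.8855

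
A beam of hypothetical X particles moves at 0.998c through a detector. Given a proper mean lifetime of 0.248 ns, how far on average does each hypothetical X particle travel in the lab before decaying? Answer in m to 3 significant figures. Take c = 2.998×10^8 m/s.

d ≈ 1.17 m

γ = 1/√(1 − 0.998²) = 15.819
Dilated lifetime: Δt = γτ₀ = 15.819 × 0.248 ns = 3.9232 ns
d = vΔt = 0.998c × 3.9232 ns = 2.9920×10^8 m/s × 3.9232×10^-9 s = 1.17 m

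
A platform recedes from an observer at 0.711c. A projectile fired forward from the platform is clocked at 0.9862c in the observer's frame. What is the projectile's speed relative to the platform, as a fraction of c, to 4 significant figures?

u' ≈ 0.9210c

Inverse velocity addition: u' = (u − v)/(1 − uv/c²)
= (0.9862 − 0.711)/(1 − 0.9862×0.711) = 0.2752/0.298812 = 0.9210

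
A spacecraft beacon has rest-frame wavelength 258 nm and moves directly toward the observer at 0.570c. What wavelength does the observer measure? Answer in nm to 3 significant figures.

Relativistic Doppler: λ_obs = λ_src √((1−β)/(1+β))
= 258 × √(0.43000/1.5700) = 258 × 0.52334 = 135 nm

λ_obs ≈ 135 nm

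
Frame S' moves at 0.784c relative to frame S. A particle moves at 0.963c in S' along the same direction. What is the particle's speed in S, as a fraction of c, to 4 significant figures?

u ≈ 0.9954c

Relativistic velocity addition: u = (u' + v)/(1 + u'v/c²)
= (0.963 + 0.784)/(1 + 0.963×0.784) = 1.747/1.75499 = 0.9954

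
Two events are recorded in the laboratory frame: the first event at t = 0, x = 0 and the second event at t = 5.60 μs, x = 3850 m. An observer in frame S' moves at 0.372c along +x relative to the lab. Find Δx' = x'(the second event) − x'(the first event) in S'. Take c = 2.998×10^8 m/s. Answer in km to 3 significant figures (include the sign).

Δx' ≈ 3.47 km

γ = 1/√(1 − 0.372²) = 1.0773
Δx' = γ(Δx − vΔt) = 1.0773 × (3850 m − 0.372×(2.998×10^8 m/s)×5.60×10^-6 s)
= 1.0773 × (3225.5 m) = 3.47 km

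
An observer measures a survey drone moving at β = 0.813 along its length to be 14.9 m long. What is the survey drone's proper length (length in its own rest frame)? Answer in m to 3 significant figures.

γ = 1/√(1 − 0.813²) = 1.7174
L₀ = γL = 1.7174 × 14.9 = 25.6 m

L₀ ≈ 25.6 m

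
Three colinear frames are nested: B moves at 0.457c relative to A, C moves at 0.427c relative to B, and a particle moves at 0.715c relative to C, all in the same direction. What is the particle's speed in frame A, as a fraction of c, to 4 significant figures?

u ≈ 0.9515c

Compose boost 2: (0.427 + 0.457)/(1 + 0.427×0.457) = 0.8840/1.19514 = 0.739663
Compose boost 3: (0.715 + 0.739663)/(1 + 0.715×0.739663) = 1.45466/1.52886 = 0.9515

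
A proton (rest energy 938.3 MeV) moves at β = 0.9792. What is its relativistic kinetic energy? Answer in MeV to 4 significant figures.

γ = 1/√(1 − 0.9792²) = 4.92860
K = (γ − 1)m₀c² = (4.92860 − 1) × 938.3 MeV = 3.92860 × 938.3 MeV = 3686 MeV

K ≈ 3686 MeV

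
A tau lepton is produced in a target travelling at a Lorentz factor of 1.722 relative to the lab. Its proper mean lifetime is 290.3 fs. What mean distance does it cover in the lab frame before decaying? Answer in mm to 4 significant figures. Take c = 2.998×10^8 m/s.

d ≈ 0.1220 mm

β = √(1 − 1/γ²) = √(1 − 1/1.722²) = 0.814103
Dilated lifetime: Δt = γτ₀ = 1.722 × 290.3 fs = 499.897 fs
d = vΔt = 0.814103c × 499.897 fs = 2.44068×10^8 m/s × 4.99897×10^-13 s = 0.1220 mm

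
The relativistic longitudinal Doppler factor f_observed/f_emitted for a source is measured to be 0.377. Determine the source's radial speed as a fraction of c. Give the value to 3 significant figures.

β ≈ 0.751

f_obs/f_src = √((1−β)/(1+β)) = 0.377  ⇒  (1−β)/(1+β) = 0.14213
β = |1 − D²|/(1 + D²) = |1 − 0.14213|/(1 + 0.14213) = 0.751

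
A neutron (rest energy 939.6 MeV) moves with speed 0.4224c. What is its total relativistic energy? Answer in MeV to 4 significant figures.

γ = 1/√(1 − 0.4224²) = 1.10325
E = γm₀c² = 1.10325 × 939.6 MeV = 1037 MeV

E ≈ 1037 MeV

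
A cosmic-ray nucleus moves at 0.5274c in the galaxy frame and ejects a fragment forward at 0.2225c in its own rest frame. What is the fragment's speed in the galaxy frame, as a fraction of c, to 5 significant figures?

Compose boost 2: (0.2225 + 0.5274)/(1 + 0.2225×0.5274) = 0.74990/1.117347 = 0.67114

u ≈ 0.67114c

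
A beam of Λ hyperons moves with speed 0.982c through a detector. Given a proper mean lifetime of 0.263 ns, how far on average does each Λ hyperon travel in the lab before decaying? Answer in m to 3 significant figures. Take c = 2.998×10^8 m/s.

d ≈ 0.410 m

γ = 1/√(1 − 0.982²) = 5.2943
Dilated lifetime: Δt = γτ₀ = 5.2943 × 0.263 ns = 1.3924 ns
d = vΔt = 0.982c × 1.3924 ns = 2.9440×10^8 m/s × 1.3924×10^-9 s = 0.410 m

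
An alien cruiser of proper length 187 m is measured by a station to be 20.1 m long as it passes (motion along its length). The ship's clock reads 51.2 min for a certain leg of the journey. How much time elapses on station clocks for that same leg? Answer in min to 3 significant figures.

Length contraction ⇒ γ = L₀/L = 187/20.1 = 9.3035
Time dilation: Δt = γτ₀ = 9.3035 × 51.2 min = 476 min

Δt ≈ 476 min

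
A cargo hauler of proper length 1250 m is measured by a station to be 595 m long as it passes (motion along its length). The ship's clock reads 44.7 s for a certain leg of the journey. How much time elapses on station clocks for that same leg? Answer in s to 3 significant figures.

Length contraction ⇒ γ = L₀/L = 1250/595 = 2.1008
Time dilation: Δt = γτ₀ = 2.1008 × 44.7 s = 93.9 s

Δt ≈ 93.9 s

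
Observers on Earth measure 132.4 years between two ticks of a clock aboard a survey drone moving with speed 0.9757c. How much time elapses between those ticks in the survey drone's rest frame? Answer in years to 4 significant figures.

τ₀ ≈ 29.01 years

γ = 1/√(1 − 0.9757²) = 4.56390
Proper time: τ₀ = Δt/γ = 132.4/4.56390 = 29.01 years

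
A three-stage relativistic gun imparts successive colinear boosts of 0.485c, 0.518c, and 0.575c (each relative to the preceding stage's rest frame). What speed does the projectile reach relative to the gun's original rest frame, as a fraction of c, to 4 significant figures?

u ≈ 0.9423c

Compose boost 2: (0.518 + 0.485)/(1 + 0.518×0.485) = 1.003/1.25123 = 0.801611
Compose boost 3: (0.575 + 0.801611)/(1 + 0.575×0.801611) = 1.37661/1.46093 = 0.9423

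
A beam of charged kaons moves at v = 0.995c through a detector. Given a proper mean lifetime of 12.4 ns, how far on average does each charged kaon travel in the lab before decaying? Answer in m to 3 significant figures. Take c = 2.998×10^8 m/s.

d ≈ 37.0 m

γ = 1/√(1 − 0.995²) = 10.013
Dilated lifetime: Δt = γτ₀ = 10.013 × 12.4 ns = 124.16 ns
d = vΔt = 0.995c × 124.16 ns = 2.9830×10^8 m/s × 1.2416×10^-7 s = 37.0 m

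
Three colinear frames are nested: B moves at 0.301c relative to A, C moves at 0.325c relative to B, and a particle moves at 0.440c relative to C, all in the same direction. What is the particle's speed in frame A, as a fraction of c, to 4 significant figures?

Compose boost 2: (0.325 + 0.301)/(1 + 0.325×0.301) = 0.6260/1.09783 = 0.570218
Compose boost 3: (0.440 + 0.570218)/(1 + 0.440×0.570218) = 1.01022/1.25090 = 0.8076

u ≈ 0.8076c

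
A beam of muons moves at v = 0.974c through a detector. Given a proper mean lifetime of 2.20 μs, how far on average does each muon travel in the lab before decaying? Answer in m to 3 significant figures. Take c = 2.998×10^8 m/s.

d ≈ 2840 m

γ = 1/√(1 − 0.974²) = 4.4141
Dilated lifetime: Δt = γτ₀ = 4.4141 × 2.20 μs = 9.7110 μs
d = vΔt = 0.974c × 9.7110 μs = 2.9201×10^8 m/s × 9.7110×10^-6 s = 2840 m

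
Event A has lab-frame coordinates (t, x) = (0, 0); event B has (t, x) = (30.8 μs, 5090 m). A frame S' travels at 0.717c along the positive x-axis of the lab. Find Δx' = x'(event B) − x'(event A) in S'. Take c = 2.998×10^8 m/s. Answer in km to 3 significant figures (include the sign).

γ = 1/√(1 − 0.717²) = 1.4346
Δx' = γ(Δx − vΔt) = 1.4346 × (5090 m − 0.717×(2.998×10^8 m/s)×30.8×10^-6 s)
= 1.4346 × (-1530.7 m) = -2.20 km

Δx' ≈ -2.20 km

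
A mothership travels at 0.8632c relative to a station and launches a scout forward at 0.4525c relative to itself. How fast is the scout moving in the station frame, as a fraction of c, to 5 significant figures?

u ≈ 0.94614c

Compose boost 2: (0.4525 + 0.8632)/(1 + 0.4525×0.8632) = 1.3157/1.390598 = 0.94614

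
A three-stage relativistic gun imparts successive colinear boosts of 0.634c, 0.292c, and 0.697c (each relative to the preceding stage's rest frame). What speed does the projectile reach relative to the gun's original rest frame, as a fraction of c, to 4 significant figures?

u ≈ 0.9571c

Compose boost 2: (0.292 + 0.634)/(1 + 0.292×0.634) = 0.9260/1.18513 = 0.781350
Compose boost 3: (0.697 + 0.781350)/(1 + 0.697×0.781350) = 1.47835/1.54460 = 0.9571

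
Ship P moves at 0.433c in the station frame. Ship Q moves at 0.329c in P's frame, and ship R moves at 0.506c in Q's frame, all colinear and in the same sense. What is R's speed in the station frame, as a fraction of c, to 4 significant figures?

Compose boost 2: (0.329 + 0.433)/(1 + 0.329×0.433) = 0.7620/1.14246 = 0.666984
Compose boost 3: (0.506 + 0.666984)/(1 + 0.506×0.666984) = 1.17298/1.33749 = 0.8770

u ≈ 0.8770c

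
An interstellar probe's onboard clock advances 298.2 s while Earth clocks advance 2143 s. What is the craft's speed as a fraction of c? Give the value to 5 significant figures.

β ≈ 0.99027

γ = Δt/τ₀ = 2143/298.2 = 7.186452
β = √(1 − 1/γ²) = √(1 − 1/7.186452²) = 0.99027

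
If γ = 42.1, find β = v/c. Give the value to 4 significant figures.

β ≈ 0.9997

β = √(1 − 1/γ²) = √(1 − 1/42.1²) = √(0.999436) = 0.9997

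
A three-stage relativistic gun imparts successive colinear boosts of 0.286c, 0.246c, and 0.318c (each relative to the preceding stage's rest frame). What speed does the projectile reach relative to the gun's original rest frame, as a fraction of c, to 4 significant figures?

u ≈ 0.7038c

Compose boost 2: (0.246 + 0.286)/(1 + 0.246×0.286) = 0.5320/1.07036 = 0.497031
Compose boost 3: (0.318 + 0.497031)/(1 + 0.318×0.497031) = 0.815031/1.15806 = 0.7038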